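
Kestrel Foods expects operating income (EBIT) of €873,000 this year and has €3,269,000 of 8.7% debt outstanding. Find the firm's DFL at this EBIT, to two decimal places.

Interest = €284,403.00.
DFL = EBIT ÷ (EBIT − I) = €873,000 ÷ (€873,000 − €284,403.00) = €873,000 ÷ €588,597.00 = 1.4832.

1.48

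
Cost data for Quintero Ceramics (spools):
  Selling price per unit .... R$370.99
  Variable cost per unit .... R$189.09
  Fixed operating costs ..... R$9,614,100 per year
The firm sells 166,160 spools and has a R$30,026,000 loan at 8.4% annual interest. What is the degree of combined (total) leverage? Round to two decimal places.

1.67

Contribution at this volume is 166,160 × R$181.90 = R$30,224,504.00.
Operating income = contribution − fixed costs = R$30,224,504.00 − R$9,614,100 = R$20,610,404.00. Interest = R$2,522,184.00.
DOL = R$30,224,504.00 ÷ R$20,610,404.00 = 1.4665; DFL = R$20,610,404.00 ÷ R$18,088,220.00 = 1.1394.
DCL = DOL × DFL = 1.4665 × 1.1394 = 1.6709.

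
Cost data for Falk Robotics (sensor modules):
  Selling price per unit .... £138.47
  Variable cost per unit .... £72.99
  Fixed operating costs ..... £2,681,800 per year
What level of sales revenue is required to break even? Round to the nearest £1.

CM per unit = £138.47 − £72.99 = £65.48; CM ratio = £65.48 / £138.47 = 0.4729.
Break-even sales = FC ÷ CM ratio = £2,681,800 × £138.47 / £65.48 = £5,671,180.

£5,671,180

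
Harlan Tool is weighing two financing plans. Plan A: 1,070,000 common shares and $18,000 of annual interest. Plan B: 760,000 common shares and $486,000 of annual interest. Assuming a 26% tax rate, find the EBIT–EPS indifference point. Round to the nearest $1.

$1,633,355

At indifference, (EBIT − 18,000)(1 − t)/1,070,000 = (EBIT − 486,000)(1 − t)/760,000.
The (1 − t) factor cancels: (EBIT − 18,000) × 760,000 = (EBIT − 486,000) × 1,070,000.
Solving, EBIT = (486,000·1,070,000 − 18,000·760,000) / (1,070,000 − 760,000) = 506,340,000,000 / 310,000 = 1,633,354.84.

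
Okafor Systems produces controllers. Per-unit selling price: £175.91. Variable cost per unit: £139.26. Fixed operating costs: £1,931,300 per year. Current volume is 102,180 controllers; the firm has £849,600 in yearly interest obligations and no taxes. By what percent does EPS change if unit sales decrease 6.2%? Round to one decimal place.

-24.1%

Contribution at this volume is 102,180 × £36.65 = £3,744,897.00.
Operating income = contribution − fixed costs = £3,744,897.00 − £1,931,300 = £1,813,597.00.
Interest = £849,600.00, so EBIT − I = £963,997.00.
Degree of combined leverage = contribution ÷ (EBIT − I) = £3,744,897.00 ÷ £963,997.00 = 3.8848.
EPS therefore changes by 3.8848 × (-6.2%) = -24.1%.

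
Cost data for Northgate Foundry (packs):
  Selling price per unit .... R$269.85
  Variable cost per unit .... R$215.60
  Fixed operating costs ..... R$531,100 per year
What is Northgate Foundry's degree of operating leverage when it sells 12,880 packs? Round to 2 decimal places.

4.17

At 12,880 units, contribution = 12,880 × R$54.25 = R$698,740.00.
Operating income = contribution − fixed costs = R$698,740.00 − R$531,100 = R$167,640.00.
Degree of operating leverage = R$698,740.00 / R$167,640.00 = 4.1681.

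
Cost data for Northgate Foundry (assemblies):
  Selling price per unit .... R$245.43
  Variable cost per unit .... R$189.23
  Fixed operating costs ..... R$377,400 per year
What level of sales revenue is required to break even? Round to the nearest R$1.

Contribution margin per unit = R$245.43 − R$189.23 = R$56.20, a CM ratio of R$56.20 ÷ R$245.43 = 0.2290.
Break-even revenue = fixed costs × price ÷ CM = R$377,400 × R$245.43 ÷ R$56.20 = R$1,648,137.

R$1,648,137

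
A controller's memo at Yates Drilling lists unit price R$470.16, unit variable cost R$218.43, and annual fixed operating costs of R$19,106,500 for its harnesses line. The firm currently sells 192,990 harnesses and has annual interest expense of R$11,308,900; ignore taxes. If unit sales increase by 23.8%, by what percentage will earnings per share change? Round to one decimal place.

+63.6%

At 192,990 units, contribution = 192,990 × R$251.73 = R$48,581,372.70.
EBIT = R$48,581,372.70 − R$19,106,500 = R$29,474,872.70.
After interest of R$11,308,900.00, pre-tax earnings = R$18,165,972.70.
Degree of combined leverage = contribution ÷ (EBIT − I) = R$48,581,372.70 ÷ R$18,165,972.70 = 2.6743.
%ΔEPS = DCL × %ΔSales = 2.6743 × +23.8% = +63.6%.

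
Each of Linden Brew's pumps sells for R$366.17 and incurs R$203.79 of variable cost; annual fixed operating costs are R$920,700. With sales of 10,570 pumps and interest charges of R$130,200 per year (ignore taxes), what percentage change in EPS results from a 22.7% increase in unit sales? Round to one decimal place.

+58.5%

Contribution at this volume is 10,570 × R$162.38 = R$1,716,356.60.
Subtracting fixed costs: EBIT = R$1,716,356.60 − R$920,700 = R$795,656.60.
Interest = R$130,200.00, so EBIT − I = R$665,456.60.
DCL = total CM / (EBIT − I) = R$1,716,356.60 / R$665,456.60 = 2.5792.
EPS therefore changes by 2.5792 × (+22.7%) = +58.5%.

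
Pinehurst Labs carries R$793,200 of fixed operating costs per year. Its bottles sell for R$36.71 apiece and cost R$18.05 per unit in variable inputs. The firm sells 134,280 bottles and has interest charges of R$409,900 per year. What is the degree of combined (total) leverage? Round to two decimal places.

Contribution at this volume is 134,280 × R$18.66 = R$2,505,664.80.
EBIT = R$2,505,664.80 − R$793,200 = R$1,712,464.80. Interest = R$409,900.00.
DOL = R$2,505,664.80 ÷ R$1,712,464.80 = 1.4632; DFL = R$1,712,464.80 ÷ R$1,302,564.80 = 1.3147.
DCL = DOL × DFL = 1.4632 × 1.3147 = 1.9237.

1.92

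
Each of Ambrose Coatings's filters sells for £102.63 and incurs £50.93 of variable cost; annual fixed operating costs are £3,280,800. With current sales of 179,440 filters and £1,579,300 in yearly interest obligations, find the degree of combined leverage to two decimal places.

2.10

Total contribution margin = 179,440 × £51.70 = £9,277,048.00.
EBIT = £9,277,048.00 − £3,280,800 = £5,996,248.00. Interest = £1,579,300.00, so EBIT − I = £4,416,948.00.
Degree of total leverage = total CM / (EBIT − interest) = £9,277,048.00 / £4,416,948.00 = 2.1003.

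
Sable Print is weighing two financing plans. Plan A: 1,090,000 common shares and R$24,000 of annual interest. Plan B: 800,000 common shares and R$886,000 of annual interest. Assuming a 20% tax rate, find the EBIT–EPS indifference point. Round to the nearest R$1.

R$3,263,931

At indifference, (EBIT − 24,000)(1 − t)/1,090,000 = (EBIT − 886,000)(1 − t)/800,000.
Cancelling (1 − t) and cross-multiplying: 800,000·(EBIT − 24,000) = 1,090,000·(EBIT − 886,000).
EBIT × (1,090,000 − 800,000) = 886,000 × 1,090,000 − 24,000 × 800,000 = 946,540,000,000, so EBIT = 946,540,000,000 ÷ 290,000 = 3,263,931.03.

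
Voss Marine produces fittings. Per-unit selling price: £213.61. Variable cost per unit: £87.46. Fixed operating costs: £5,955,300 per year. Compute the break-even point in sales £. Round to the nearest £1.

Contribution margin per unit = £213.61 − £87.46 = £126.15, a CM ratio of £126.15 ÷ £213.61 = 0.5906.
Break-even revenue = fixed costs × price ÷ CM = £5,955,300 × £213.61 ÷ £126.15 = £10,084,119.

£10,084,119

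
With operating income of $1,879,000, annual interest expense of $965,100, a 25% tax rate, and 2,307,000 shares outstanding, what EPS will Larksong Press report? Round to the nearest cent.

Interest = $965,100.00, so EBT = $1,879,000 − $965,100.00 = $913,900.00.
After tax at 25%: net income = $913,900.00 × 0.75 = $685,425.00.
Per share: $685,425.00 / 2,307,000 shares = $0.30.

$0.30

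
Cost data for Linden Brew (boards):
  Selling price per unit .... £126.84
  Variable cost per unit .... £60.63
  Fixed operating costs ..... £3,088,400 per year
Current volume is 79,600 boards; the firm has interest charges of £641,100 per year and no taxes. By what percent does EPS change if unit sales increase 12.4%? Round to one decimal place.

At 79,600 units, contribution = 79,600 × £66.21 = £5,270,316.00.
Subtracting fixed costs: EBIT = £5,270,316.00 − £3,088,400 = £2,181,916.00.
After interest of £641,100.00, pre-tax earnings = £1,540,816.00.
Degree of combined leverage = contribution ÷ (EBIT − I) = £5,270,316.00 ÷ £1,540,816.00 = 3.4205.
EPS therefore changes by 3.4205 × (+12.4%) = +42.4%.

+42.4%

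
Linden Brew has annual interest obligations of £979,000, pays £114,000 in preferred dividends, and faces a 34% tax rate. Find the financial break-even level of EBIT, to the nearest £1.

Preferred dividends are paid after tax, so their pre-tax equivalent is £114,000 ÷ (1 − 0.34) = £172,727.27.
Financial break-even EBIT = interest + D_p ÷ (1 − t) = £979,000 + £172,727.27 = £1,151,727.27.

£1,151,727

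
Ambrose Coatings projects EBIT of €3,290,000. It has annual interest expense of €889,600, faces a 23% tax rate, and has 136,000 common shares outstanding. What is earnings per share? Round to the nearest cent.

€13.59

Pre-tax income = €3,290,000 − €889,600.00 = €2,400,400.00.
After tax at 23%: net income = €2,400,400.00 × 0.77 = €1,848,308.00.
EPS = €1,848,308.00 ÷ 136,000 = €13.59.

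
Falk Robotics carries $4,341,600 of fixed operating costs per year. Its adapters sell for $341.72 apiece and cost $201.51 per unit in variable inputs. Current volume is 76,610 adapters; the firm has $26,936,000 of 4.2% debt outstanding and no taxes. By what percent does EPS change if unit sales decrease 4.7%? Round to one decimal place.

-9.6%

Contribution at this volume is 76,610 × $140.21 = $10,741,488.10.
Operating income = contribution − fixed costs = $10,741,488.10 − $4,341,600 = $6,399,888.10.
After interest of $1,131,312.00, pre-tax earnings = $5,268,576.10.
DCL = total CM / (EBIT − I) = $10,741,488.10 / $5,268,576.10 = 2.0388.
%ΔEPS = DCL × %ΔSales = 2.0388 × -4.7% = -9.6%.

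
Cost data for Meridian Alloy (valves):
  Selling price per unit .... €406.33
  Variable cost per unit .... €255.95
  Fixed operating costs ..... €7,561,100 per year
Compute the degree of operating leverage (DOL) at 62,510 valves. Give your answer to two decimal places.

Total contribution margin = 62,510 × €150.38 = €9,400,253.80.
Subtracting fixed costs: EBIT = €9,400,253.80 − €7,561,100 = €1,839,153.80.
Degree of operating leverage = €9,400,253.80 / €1,839,153.80 = 5.1112.

5.11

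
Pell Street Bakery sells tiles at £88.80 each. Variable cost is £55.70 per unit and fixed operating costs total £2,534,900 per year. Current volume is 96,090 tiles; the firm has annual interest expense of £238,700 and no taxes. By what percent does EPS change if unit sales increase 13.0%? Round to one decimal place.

+101.6%

Total contribution margin = 96,090 × £33.10 = £3,180,579.00.
EBIT = £3,180,579.00 − £2,534,900 = £645,679.00.
After interest of £238,700.00, pre-tax earnings = £406,979.00.
Degree of combined leverage = contribution ÷ (EBIT − I) = £3,180,579.00 ÷ £406,979.00 = 7.8151.
EPS therefore changes by 7.8151 × (+13.0%) = +101.6%.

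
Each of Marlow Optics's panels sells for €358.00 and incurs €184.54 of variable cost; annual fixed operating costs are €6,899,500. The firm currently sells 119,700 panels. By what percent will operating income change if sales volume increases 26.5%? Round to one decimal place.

Total contribution margin = 119,700 × €173.46 = €20,763,162.00.
Operating income = contribution − fixed costs = €20,763,162.00 − €6,899,500 = €13,863,662.00.
Degree of operating leverage = €20,763,162.00 / €13,863,662.00 = 1.4977.
%ΔEBIT = DOL × %ΔSales = 1.4977 × +26.5% = +39.7%.

+39.7%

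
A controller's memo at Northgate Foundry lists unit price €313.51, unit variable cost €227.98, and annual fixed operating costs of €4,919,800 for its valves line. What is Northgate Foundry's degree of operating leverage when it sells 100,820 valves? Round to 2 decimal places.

2.33

Total contribution margin = 100,820 × €85.53 = €8,623,134.60.
Subtracting fixed costs: EBIT = €8,623,134.60 − €4,919,800 = €3,703,334.60.
So DOL = total CM / EBIT = €8,623,134.60 / €3,703,334.60 = 2.3285.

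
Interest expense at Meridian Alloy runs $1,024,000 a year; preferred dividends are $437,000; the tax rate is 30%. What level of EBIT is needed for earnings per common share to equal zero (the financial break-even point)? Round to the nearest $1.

Preferred dividends are paid after tax, so their pre-tax equivalent is $437,000 ÷ (1 − 0.30) = $624,285.71.
EPS = 0 when EBIT covers interest plus the pre-tax preferred burden: $1,024,000 + $624,285.71 = $1,648,285.71.

$1,648,286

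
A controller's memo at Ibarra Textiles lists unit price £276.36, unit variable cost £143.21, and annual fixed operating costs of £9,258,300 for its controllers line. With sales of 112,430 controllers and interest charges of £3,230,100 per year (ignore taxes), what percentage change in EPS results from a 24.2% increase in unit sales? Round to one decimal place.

Total contribution margin = 112,430 × £133.15 = £14,970,054.50.
Subtracting fixed costs: EBIT = £14,970,054.50 − £9,258,300 = £5,711,754.50.
Interest = £3,230,100.00, so EBIT − I = £2,481,654.50.
DCL = total CM / (EBIT − I) = £14,970,054.50 / £2,481,654.50 = 6.0323.
%ΔEPS = DCL × %ΔSales = 6.0323 × +24.2% = +146.0%.

+146.0%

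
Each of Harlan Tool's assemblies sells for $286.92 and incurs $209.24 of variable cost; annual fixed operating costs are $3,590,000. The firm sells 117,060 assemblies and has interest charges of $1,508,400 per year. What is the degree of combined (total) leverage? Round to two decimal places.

2.28

Contribution at this volume is 117,060 × $77.68 = $9,093,220.80.
Subtracting fixed costs: EBIT = $9,093,220.80 − $3,590,000 = $5,503,220.80. Interest = $1,508,400.00.
DOL = $9,093,220.80 ÷ $5,503,220.80 = 1.6523; DFL = $5,503,220.80 ÷ $3,994,820.80 = 1.3776.
Combined leverage = 1.6523 × 1.3776 = 2.2762.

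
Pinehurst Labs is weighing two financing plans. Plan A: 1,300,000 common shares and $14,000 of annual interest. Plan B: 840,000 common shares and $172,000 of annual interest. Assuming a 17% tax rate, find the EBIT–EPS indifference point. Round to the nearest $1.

$460,522

Set EPS_A = EPS_B: (EBIT − $14,000)(1 − 0.17) ÷ 1,300,000 = (EBIT − $172,000)(1 − 0.17) ÷ 840,000.
The (1 − t) factor cancels: (EBIT − 14,000) × 840,000 = (EBIT − 172,000) × 1,300,000.
Solving, EBIT = (172,000·1,300,000 − 14,000·840,000) / (1,300,000 − 840,000) = 211,840,000,000 / 460,000 = 460,521.74.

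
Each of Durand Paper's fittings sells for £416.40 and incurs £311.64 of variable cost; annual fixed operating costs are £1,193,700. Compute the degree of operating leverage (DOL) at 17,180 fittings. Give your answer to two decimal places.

Contribution at this volume is 17,180 × £104.76 = £1,799,776.80.
Subtracting fixed costs: EBIT = £1,799,776.80 − £1,193,700 = £606,076.80.
Degree of operating leverage = £1,799,776.80 / £606,076.80 = 2.9696.

2.97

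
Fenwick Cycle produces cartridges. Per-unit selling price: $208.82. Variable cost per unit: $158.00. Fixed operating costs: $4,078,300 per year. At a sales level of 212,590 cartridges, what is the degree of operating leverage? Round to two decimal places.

1.61

At 212,590 units, contribution = 212,590 × $50.82 = $10,803,823.80.
Operating income = contribution − fixed costs = $10,803,823.80 − $4,078,300 = $6,725,523.80.
So DOL = total CM / EBIT = $10,803,823.80 / $6,725,523.80 = 1.6064.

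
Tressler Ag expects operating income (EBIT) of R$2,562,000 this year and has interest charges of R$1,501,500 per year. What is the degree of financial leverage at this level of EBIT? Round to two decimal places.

Annual interest charges come to R$1,501,500.00.
Degree of financial leverage = EBIT / (EBIT − interest) = R$2,562,000 / R$1,060,500.00 = 2.4158.

2.42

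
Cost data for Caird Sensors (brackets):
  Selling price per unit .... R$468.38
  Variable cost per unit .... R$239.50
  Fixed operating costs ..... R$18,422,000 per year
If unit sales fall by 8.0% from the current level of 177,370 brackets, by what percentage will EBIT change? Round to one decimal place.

-14.6%

Total contribution margin = 177,370 × R$228.88 = R$40,596,445.60.
Subtracting fixed costs: EBIT = R$40,596,445.60 − R$18,422,000 = R$22,174,445.60.
Degree of operating leverage = R$40,596,445.60 / R$22,174,445.60 = 1.8308.
Operating income changes by 1.8308 × -8.0% = -14.6%.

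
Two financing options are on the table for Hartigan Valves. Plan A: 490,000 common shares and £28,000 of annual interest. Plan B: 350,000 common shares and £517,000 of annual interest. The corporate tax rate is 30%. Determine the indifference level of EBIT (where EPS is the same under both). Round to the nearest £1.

£1,739,500

Set EPS_A = EPS_B: (EBIT − £28,000)(1 − 0.30) ÷ 490,000 = (EBIT − £517,000)(1 − 0.30) ÷ 350,000.
Cancelling (1 − t) and cross-multiplying: 350,000·(EBIT − 28,000) = 490,000·(EBIT − 517,000).
EBIT × (490,000 − 350,000) = 517,000 × 490,000 − 28,000 × 350,000 = 243,530,000,000, so EBIT = 243,530,000,000 ÷ 140,000 = 1,739,500.00.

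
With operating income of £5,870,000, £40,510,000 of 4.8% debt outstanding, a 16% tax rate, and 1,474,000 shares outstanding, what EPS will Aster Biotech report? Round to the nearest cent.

Interest = £1,944,480.00, so EBT = £5,870,000 − £1,944,480.00 = £3,925,520.00.
After tax at 16%: net income = £3,925,520.00 × 0.84 = £3,297,436.80.
EPS = £3,297,436.80 ÷ 1,474,000 = £2.24.

£2.24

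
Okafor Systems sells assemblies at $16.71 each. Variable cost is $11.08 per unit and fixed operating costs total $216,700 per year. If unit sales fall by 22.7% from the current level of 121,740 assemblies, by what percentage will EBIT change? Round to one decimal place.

-33.2%

At 121,740 units, contribution = 121,740 × $5.63 = $685,396.20.
Operating income = contribution − fixed costs = $685,396.20 − $216,700 = $468,696.20.
Degree of operating leverage = $685,396.20 / $468,696.20 = 1.4623.
So EBIT moves 1.4623 × (-22.7%) = -33.2%.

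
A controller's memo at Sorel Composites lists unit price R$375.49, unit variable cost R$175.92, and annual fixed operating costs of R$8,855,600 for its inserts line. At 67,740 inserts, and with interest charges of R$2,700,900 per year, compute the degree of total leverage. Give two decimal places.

6.89

At 67,740 units, contribution = 67,740 × R$199.57 = R$13,518,871.80.
EBIT = R$13,518,871.80 − R$8,855,600 = R$4,663,271.80. Interest = R$2,700,900.00.
DOL = R$13,518,871.80 ÷ R$4,663,271.80 = 2.8990; DFL = R$4,663,271.80 ÷ R$1,962,371.80 = 2.3763.
Combined leverage = 2.8990 × 2.3763 = 6.8889.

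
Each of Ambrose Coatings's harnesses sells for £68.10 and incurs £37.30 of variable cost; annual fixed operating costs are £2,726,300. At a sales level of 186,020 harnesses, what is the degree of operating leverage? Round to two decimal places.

Total contribution margin = 186,020 × £30.80 = £5,729,416.00.
Operating income = contribution − fixed costs = £5,729,416.00 − £2,726,300 = £3,003,116.00.
So DOL = total CM / EBIT = £5,729,416.00 / £3,003,116.00 = 1.9078.

1.91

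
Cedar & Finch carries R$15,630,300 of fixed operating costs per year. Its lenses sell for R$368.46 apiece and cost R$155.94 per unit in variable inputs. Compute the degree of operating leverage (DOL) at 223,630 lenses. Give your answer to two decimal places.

1.49

Contribution at this volume is 223,630 × R$212.52 = R$47,525,847.60.
Operating income = contribution − fixed costs = R$47,525,847.60 − R$15,630,300 = R$31,895,547.60.
DOL = contribution ÷ EBIT = R$47,525,847.60 ÷ R$31,895,547.60 = 1.4900.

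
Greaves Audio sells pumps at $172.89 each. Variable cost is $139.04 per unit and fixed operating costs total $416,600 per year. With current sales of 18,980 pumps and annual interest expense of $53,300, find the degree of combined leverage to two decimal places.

3.72

At 18,980 units, contribution = 18,980 × $33.85 = $642,473.00.
Operating income = contribution − fixed costs = $642,473.00 − $416,600 = $225,873.00. Interest = $53,300.00.
DOL = $642,473.00 ÷ $225,873.00 = 2.8444; DFL = $225,873.00 ÷ $172,573.00 = 1.3089.
Combined leverage = 2.8444 × 1.3089 = 3.7230.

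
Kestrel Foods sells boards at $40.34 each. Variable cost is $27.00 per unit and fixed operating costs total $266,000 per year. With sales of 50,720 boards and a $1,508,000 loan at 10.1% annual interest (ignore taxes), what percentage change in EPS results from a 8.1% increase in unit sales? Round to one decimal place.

Contribution at this volume is 50,720 × $13.34 = $676,604.80.
EBIT = $676,604.80 − $266,000 = $410,604.80.
After interest of $152,308.00, pre-tax earnings = $258,296.80.
Degree of combined leverage = contribution ÷ (EBIT − I) = $676,604.80 ÷ $258,296.80 = 2.6195.
EPS therefore changes by 2.6195 × (+8.1%) = +21.2%.

+21.2%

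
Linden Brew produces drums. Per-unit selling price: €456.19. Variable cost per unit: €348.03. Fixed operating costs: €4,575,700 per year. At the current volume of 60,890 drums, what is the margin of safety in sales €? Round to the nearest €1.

Contribution margin per unit = €456.19 − €348.03 = €108.16. Break-even units = €4,575,700 ÷ €108.16 = 42,304.92; break-even revenue = 42,304.92 × €456.19 = €19,299,080.83.
Actual sales revenue = 60,890 × €456.19 = €27,777,409.10.
Margin of safety = €27,777,409.10 − €19,299,080.83 = €8,478,328.

€8,478,328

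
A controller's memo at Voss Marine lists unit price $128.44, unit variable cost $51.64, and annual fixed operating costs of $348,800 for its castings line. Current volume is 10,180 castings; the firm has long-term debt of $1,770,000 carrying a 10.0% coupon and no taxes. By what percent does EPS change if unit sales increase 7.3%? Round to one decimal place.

At 10,180 units, contribution = 10,180 × $76.80 = $781,824.00.
Operating income = contribution − fixed costs = $781,824.00 − $348,800 = $433,024.00.
Interest = $177,000.00, so EBIT − I = $256,024.00.
Degree of combined leverage = contribution ÷ (EBIT − I) = $781,824.00 ÷ $256,024.00 = 3.0537.
%ΔEPS = DCL × %ΔSales = 3.0537 × +7.3% = +22.3%.

+22.3%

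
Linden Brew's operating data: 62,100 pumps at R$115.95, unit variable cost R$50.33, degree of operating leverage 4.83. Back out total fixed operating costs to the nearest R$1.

R$3,231,316

At 62,100 units, contribution = 62,100 × R$65.62 = R$4,075,002.00.
DOL = contribution / EBIT, so EBIT = R$4,075,002.00 / 4.83 = R$843,685.71.
Fixed costs = CM − EBIT = R$4,075,002.00 − R$843,685.71 = R$3,231,316.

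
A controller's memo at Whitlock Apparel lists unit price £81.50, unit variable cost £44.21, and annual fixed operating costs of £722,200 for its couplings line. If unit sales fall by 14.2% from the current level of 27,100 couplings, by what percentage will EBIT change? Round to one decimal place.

At 27,100 units, contribution = 27,100 × £37.29 = £1,010,559.00.
Subtracting fixed costs: EBIT = £1,010,559.00 − £722,200 = £288,359.00.
Degree of operating leverage = £1,010,559.00 / £288,359.00 = 3.5045.
So EBIT moves 3.5045 × (-14.2%) = -49.8%.

-49.8%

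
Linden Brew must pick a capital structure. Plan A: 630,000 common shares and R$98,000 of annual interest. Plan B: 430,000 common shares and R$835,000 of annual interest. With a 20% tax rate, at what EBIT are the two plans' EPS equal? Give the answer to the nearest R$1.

At indifference, (EBIT − 98,000)(1 − t)/630,000 = (EBIT − 835,000)(1 − t)/430,000.
The (1 − t) factor cancels: (EBIT − 98,000) × 430,000 = (EBIT − 835,000) × 630,000.
EBIT × (630,000 − 430,000) = 835,000 × 630,000 − 98,000 × 430,000 = 483,910,000,000, so EBIT = 483,910,000,000 ÷ 200,000 = 2,419,550.00.

R$2,419,550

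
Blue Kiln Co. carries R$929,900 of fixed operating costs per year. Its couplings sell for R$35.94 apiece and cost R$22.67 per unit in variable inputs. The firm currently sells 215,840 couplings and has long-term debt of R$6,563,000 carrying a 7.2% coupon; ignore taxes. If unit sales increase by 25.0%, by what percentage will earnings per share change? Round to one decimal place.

At 215,840 units, contribution = 215,840 × R$13.27 = R$2,864,196.80.
Subtracting fixed costs: EBIT = R$2,864,196.80 − R$929,900 = R$1,934,296.80.
Interest = R$472,536.00, so EBIT − I = R$1,461,760.80.
DCL = total CM / (EBIT − I) = R$2,864,196.80 / R$1,461,760.80 = 1.9594.
%ΔEPS = DCL × %ΔSales = 1.9594 × +25.0% = +49.0%.

+49.0%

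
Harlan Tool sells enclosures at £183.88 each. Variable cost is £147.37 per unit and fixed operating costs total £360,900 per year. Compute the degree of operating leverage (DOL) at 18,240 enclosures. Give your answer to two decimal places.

At 18,240 units, contribution = 18,240 × £36.51 = £665,942.40.
Subtracting fixed costs: EBIT = £665,942.40 − £360,900 = £305,042.40.
Degree of operating leverage = £665,942.40 / £305,042.40 = 2.1831.

2.18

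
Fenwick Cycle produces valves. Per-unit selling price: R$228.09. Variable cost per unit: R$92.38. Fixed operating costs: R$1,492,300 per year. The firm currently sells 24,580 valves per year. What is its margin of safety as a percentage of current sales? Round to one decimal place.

Each unit contributes R$228.09 − R$92.38 = R$135.71. Break-even units = R$1,492,300 ÷ R$135.71 = 10,996.24; break-even revenue = 10,996.24 × R$228.09 = R$2,508,132.83.
Actual sales revenue = 24,580 × R$228.09 = R$5,606,452.20.
Margin of safety = (R$5,606,452.20 − R$2,508,132.83) ÷ R$5,606,452.20 = 55.3%.

55.3%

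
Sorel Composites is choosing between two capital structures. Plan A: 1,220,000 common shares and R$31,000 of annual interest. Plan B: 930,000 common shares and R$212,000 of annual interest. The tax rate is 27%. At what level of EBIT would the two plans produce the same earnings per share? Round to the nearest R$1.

R$792,448

Set EPS_A = EPS_B: (EBIT − R$31,000)(1 − 0.27) ÷ 1,220,000 = (EBIT − R$212,000)(1 − 0.27) ÷ 930,000.
The (1 − t) factor cancels: (EBIT − 31,000) × 930,000 = (EBIT − 212,000) × 1,220,000.
EBIT × (1,220,000 − 930,000) = 212,000 × 1,220,000 − 31,000 × 930,000 = 229,810,000,000, so EBIT = 229,810,000,000 ÷ 290,000 = 792,448.28.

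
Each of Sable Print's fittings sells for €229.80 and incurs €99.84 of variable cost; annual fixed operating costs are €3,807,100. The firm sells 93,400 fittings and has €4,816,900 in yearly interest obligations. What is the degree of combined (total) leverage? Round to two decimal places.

3.45

Total contribution margin = 93,400 × €129.96 = €12,138,264.00.
EBIT = €12,138,264.00 − €3,807,100 = €8,331,164.00. Interest = €4,816,900.00.
DOL = €12,138,264.00 ÷ €8,331,164.00 = 1.4570; DFL = €8,331,164.00 ÷ €3,514,264.00 = 2.3707.
Combined leverage = 1.4570 × 2.3707 = 3.4541.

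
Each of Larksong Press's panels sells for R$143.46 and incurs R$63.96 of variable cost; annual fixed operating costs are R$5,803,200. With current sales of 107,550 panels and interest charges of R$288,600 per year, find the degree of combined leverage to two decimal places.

Contribution at this volume is 107,550 × R$79.50 = R$8,550,225.00.
Operating income = contribution − fixed costs = R$8,550,225.00 − R$5,803,200 = R$2,747,025.00. Interest = R$288,600.00.
DOL = R$8,550,225.00 ÷ R$2,747,025.00 = 3.1125; DFL = R$2,747,025.00 ÷ R$2,458,425.00 = 1.1174.
DCL = DOL × DFL = 3.1125 × 1.1174 = 3.4779.

3.48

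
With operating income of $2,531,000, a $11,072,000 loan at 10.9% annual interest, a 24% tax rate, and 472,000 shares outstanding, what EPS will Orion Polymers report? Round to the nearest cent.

$2.13

Pre-tax income = $2,531,000 − $1,206,848.00 = $1,324,152.00.
After tax at 24%: net income = $1,324,152.00 × 0.76 = $1,006,355.52.
Per share: $1,006,355.52 / 472,000 shares = $2.13.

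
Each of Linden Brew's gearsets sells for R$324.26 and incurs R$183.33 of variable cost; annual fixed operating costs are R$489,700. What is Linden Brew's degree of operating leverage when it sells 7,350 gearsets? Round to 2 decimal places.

At 7,350 units, contribution = 7,350 × R$140.93 = R$1,035,835.50.
Subtracting fixed costs: EBIT = R$1,035,835.50 − R$489,700 = R$546,135.50.
So DOL = total CM / EBIT = R$1,035,835.50 / R$546,135.50 = 1.8967.

1.90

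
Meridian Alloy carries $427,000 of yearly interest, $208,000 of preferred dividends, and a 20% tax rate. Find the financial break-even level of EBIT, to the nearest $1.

Preferred dividends are paid after tax, so their pre-tax equivalent is $208,000 ÷ (1 − 0.20) = $260,000.00.
Financial break-even EBIT = interest + D_p ÷ (1 − t) = $427,000 + $260,000.00 = $687,000.00.

$687,000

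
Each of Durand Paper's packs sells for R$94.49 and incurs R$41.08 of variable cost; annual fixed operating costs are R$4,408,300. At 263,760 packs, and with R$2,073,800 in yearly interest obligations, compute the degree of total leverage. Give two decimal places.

At 263,760 units, contribution = 263,760 × R$53.41 = R$14,087,421.60.
Subtracting fixed costs: EBIT = R$14,087,421.60 − R$4,408,300 = R$9,679,121.60. Interest = R$2,073,800.00, so EBIT − I = R$7,605,321.60.
Degree of total leverage = total CM / (EBIT − interest) = R$14,087,421.60 / R$7,605,321.60 = 1.8523.

1.85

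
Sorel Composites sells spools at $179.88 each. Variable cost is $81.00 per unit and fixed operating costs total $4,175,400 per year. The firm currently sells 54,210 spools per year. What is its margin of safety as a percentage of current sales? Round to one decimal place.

22.1%

Each unit contributes $179.88 − $81.00 = $98.88. Break-even units = $4,175,400 ÷ $98.88 = 42,226.94; break-even revenue = 42,226.94 × $179.88 = $7,595,782.28.
Current sales = 54,210 × $179.88 = $9,751,294.80.
Margin of safety = ($9,751,294.80 − $7,595,782.28) ÷ $9,751,294.80 = 22.1%.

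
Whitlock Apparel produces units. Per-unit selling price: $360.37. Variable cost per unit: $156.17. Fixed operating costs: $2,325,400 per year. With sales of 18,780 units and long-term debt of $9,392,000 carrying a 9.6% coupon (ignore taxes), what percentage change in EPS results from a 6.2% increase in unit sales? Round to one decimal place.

Total contribution margin = 18,780 × $204.20 = $3,834,876.00.
Subtracting fixed costs: EBIT = $3,834,876.00 − $2,325,400 = $1,509,476.00.
Interest = $901,632.00, so EBIT − I = $607,844.00.
Degree of combined leverage = contribution ÷ (EBIT − I) = $3,834,876.00 ÷ $607,844.00 = 6.3090.
%ΔEPS = DCL × %ΔSales = 6.3090 × +6.2% = +39.1%.

+39.1%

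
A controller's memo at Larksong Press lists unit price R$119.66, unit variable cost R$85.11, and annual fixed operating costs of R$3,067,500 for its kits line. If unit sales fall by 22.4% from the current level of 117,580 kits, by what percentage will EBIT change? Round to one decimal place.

-91.5%

Total contribution margin = 117,580 × R$34.55 = R$4,062,389.00.
Operating income = contribution − fixed costs = R$4,062,389.00 − R$3,067,500 = R$994,889.00.
DOL = contribution ÷ EBIT = R$4,062,389.00 ÷ R$994,889.00 = 4.0833.
Operating income changes by 4.0833 × -22.4% = -91.5%.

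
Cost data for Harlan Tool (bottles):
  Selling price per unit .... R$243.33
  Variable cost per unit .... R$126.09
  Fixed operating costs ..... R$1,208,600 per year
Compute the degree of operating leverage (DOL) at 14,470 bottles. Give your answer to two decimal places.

3.48

Total contribution margin = 14,470 × R$117.24 = R$1,696,462.80.
EBIT = R$1,696,462.80 − R$1,208,600 = R$487,862.80.
Degree of operating leverage = R$1,696,462.80 / R$487,862.80 = 3.4773.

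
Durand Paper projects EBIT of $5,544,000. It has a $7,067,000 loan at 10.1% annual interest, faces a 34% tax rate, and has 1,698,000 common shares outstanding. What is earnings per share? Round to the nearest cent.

Interest = $713,767.00, so EBT = $5,544,000 − $713,767.00 = $4,830,233.00.
After tax at 34%: net income = $4,830,233.00 × 0.66 = $3,187,953.78.
EPS = $3,187,953.78 ÷ 1,698,000 = $1.88.

$1.88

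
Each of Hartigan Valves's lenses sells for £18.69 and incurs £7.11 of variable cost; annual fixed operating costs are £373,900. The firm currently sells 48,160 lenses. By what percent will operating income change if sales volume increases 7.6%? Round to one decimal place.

At 48,160 units, contribution = 48,160 × £11.58 = £557,692.80.
Subtracting fixed costs: EBIT = £557,692.80 − £373,900 = £183,792.80.
Degree of operating leverage = £557,692.80 / £183,792.80 = 3.0344.
Operating income changes by 3.0344 × +7.6% = +23.1%.

+23.1%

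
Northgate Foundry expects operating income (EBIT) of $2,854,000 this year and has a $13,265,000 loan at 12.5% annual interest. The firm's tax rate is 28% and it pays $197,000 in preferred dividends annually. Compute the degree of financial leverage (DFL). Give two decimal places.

Interest = $1,658,125.00.
Preferred dividends grossed up pre-tax: $197,000 / (1 − 0.28) = $273,611.11.
DFL = EBIT ÷ [EBIT − I − D_p/(1−t)] = $2,854,000 ÷ [$2,854,000 − $1,658,125.00 − $273,611.11] = $2,854,000 ÷ $922,263.89 = 3.0946.

3.09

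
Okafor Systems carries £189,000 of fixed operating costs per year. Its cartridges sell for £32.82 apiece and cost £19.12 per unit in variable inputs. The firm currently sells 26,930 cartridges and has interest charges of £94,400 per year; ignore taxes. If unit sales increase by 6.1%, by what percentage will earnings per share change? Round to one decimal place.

Total contribution margin = 26,930 × £13.70 = £368,941.00.
EBIT = £368,941.00 − £189,000 = £179,941.00.
After interest of £94,400.00, pre-tax earnings = £85,541.00.
DCL = total CM / (EBIT − I) = £368,941.00 / £85,541.00 = 4.3130.
EPS therefore changes by 4.3130 × (+6.1%) = +26.3%.

+26.3%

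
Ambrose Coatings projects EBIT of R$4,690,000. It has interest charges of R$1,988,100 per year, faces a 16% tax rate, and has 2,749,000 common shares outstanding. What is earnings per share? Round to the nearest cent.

R$0.83

Interest = R$1,988,100.00, so EBT = R$4,690,000 − R$1,988,100.00 = R$2,701,900.00.
Net income = R$2,701,900.00 × (1 − 0.16) = R$2,269,596.00.
Per share: R$2,269,596.00 / 2,749,000 shares = R$0.83.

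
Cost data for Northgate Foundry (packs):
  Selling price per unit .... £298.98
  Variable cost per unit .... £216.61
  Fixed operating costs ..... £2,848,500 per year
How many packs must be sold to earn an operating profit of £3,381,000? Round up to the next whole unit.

75,629 packs

Each unit contributes £298.98 − £216.61 = £82.37.
Units = (FC + target) / CM = (£2,848,500 + £3,381,000) / £82.37 = 75,628.26, so 75,629 packs.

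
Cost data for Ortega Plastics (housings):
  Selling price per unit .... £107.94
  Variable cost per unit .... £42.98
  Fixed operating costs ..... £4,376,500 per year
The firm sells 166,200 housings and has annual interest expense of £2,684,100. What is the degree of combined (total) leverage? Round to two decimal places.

Total contribution margin = 166,200 × £64.96 = £10,796,352.00.
EBIT = £10,796,352.00 − £4,376,500 = £6,419,852.00. Interest = £2,684,100.00.
DOL = £10,796,352.00 ÷ £6,419,852.00 = 1.6817; DFL = £6,419,852.00 ÷ £3,735,752.00 = 1.7185.
Combined leverage = 1.6817 × 1.7185 = 2.8900.

2.89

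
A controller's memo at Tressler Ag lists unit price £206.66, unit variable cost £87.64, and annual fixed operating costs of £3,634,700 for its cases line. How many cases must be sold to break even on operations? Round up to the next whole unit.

30,539 cases

Each unit contributes £206.66 − £87.64 = £119.02.
Break-even Q = £3,634,700 / £119.02 = 30,538.56 → 30,539 cases.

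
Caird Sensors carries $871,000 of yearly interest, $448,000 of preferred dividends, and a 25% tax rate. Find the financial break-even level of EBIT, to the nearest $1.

$1,468,333

Grossing the preferred dividend up to pre-tax terms: $448,000 / (1 − 0.25) = $597,333.33.
Financial break-even EBIT = interest + D_p ÷ (1 − t) = $871,000 + $597,333.33 = $1,468,333.33.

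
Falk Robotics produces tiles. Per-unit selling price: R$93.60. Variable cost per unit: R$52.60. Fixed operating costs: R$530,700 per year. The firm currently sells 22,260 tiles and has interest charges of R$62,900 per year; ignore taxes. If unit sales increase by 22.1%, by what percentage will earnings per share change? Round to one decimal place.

Total contribution margin = 22,260 × R$41.00 = R$912,660.00.
Subtracting fixed costs: EBIT = R$912,660.00 − R$530,700 = R$381,960.00.
After interest of R$62,900.00, pre-tax earnings = R$319,060.00.
Degree of combined leverage = contribution ÷ (EBIT − I) = R$912,660.00 ÷ R$319,060.00 = 2.8605.
EPS therefore changes by 2.8605 × (+22.1%) = +63.2%.

+63.2%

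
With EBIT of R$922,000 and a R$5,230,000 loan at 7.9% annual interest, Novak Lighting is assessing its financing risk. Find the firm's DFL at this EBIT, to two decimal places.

Interest = R$413,170.00.
DFL = EBIT ÷ (EBIT − I) = R$922,000 ÷ (R$922,000 − R$413,170.00) = R$922,000 ÷ R$508,830.00 = 1.8120.

1.81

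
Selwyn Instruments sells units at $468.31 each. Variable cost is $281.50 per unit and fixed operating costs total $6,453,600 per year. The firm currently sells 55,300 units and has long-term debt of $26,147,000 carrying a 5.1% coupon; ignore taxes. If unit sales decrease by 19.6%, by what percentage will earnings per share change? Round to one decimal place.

-79.6%

At 55,300 units, contribution = 55,300 × $186.81 = $10,330,593.00.
EBIT = $10,330,593.00 − $6,453,600 = $3,876,993.00.
After interest of $1,333,497.00, pre-tax earnings = $2,543,496.00.
Degree of combined leverage = contribution ÷ (EBIT − I) = $10,330,593.00 ÷ $2,543,496.00 = 4.0616.
EPS therefore changes by 4.0616 × (-19.6%) = -79.6%.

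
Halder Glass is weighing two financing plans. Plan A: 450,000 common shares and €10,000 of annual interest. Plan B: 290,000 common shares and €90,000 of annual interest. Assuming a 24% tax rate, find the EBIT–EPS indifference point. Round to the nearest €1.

€235,000

Set EPS_A = EPS_B: (EBIT − €10,000)(1 − 0.24) ÷ 450,000 = (EBIT − €90,000)(1 − 0.24) ÷ 290,000.
The (1 − t) factor cancels: (EBIT − 10,000) × 290,000 = (EBIT − 90,000) × 450,000.
Solving, EBIT = (90,000·450,000 − 10,000·290,000) / (450,000 − 290,000) = 37,600,000,000 / 160,000 = 235,000.00.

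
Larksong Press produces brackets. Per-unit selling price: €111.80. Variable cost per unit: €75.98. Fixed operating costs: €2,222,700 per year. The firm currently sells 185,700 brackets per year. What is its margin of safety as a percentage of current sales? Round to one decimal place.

Each unit contributes €111.80 − €75.98 = €35.82. Break-even units = €2,222,700 ÷ €35.82 = 62,051.93; break-even revenue = 62,051.93 × €111.80 = €6,937,405.36.
Current sales = 185,700 × €111.80 = €20,761,260.00.
Margin of safety = (€20,761,260.00 − €6,937,405.36) ÷ €20,761,260.00 = 66.6%.

66.6%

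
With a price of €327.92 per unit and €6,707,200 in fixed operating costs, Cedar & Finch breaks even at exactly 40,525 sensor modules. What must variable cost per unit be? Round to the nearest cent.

Contribution per unit must be FC / Q = €6,707,200 / 40,525 = €165.5077.
Variable cost per unit = €327.92 − €165.5077 = €162.41.

€162.41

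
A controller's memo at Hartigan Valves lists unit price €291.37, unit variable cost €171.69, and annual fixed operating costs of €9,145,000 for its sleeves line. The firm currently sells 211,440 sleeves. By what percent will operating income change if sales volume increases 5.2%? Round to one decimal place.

Total contribution margin = 211,440 × €119.68 = €25,305,139.20.
EBIT = €25,305,139.20 − €9,145,000 = €16,160,139.20.
So DOL = total CM / EBIT = €25,305,139.20 / €16,160,139.20 = 1.5659.
So EBIT moves 1.5659 × (+5.2%) = +8.1%.

+8.1%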